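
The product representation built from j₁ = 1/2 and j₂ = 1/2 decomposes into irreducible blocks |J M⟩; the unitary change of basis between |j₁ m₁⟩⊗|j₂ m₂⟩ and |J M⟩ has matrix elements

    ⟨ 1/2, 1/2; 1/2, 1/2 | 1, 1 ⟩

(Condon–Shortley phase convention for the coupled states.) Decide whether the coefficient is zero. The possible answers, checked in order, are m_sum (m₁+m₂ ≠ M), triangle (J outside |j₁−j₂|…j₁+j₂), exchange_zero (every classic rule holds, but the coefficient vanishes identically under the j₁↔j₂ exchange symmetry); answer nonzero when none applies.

m-sum: m₁+m₂ = 1/2+1/2 = 1, M = 1  ✓
triangle: |j₁−j₂| = 0 ≤ J = 1 ≤ j₁+j₂ = 1  ✓
exchange: j₁=j₂, m₁=m₂ with (−1)^(j₁+j₂−J) = (−1)^0 = +1 — symmetry imposes no zero
value check: CG = +1 = +1.000000 ≠ 0

nonzero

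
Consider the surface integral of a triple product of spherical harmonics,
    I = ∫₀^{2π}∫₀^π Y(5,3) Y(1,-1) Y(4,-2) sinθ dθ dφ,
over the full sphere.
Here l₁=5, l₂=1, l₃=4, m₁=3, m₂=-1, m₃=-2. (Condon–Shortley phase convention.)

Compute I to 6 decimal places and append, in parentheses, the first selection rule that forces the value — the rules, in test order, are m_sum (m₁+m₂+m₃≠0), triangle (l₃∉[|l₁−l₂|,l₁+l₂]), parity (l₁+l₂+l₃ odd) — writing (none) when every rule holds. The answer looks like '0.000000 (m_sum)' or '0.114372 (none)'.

m-sum 0 ✓  L=10 even ✓  4≤4≤6 ✓
Π(2lᵢ+1) = 11×3×9 = 297
triangle coeff Δ(5,1,4) = 1/495
Σ_t [1,1]: t=1:−1/576 = -1/576
(3j)²=5/99 [(5 1 4; 0 0 0)], sign=-1
Σ_t [0,0]: t=0:+1/2880 = 1/2880
(3j)²=28/495 [(5 1 4; 3 -1 -2)], sign=+1
⇒ 4πI² = 28/33
I = (-1)√(28/33/(4π)) = -0.25984664
No selection rule forces the value: the integral is nonzero (none).

-0.259847 (none)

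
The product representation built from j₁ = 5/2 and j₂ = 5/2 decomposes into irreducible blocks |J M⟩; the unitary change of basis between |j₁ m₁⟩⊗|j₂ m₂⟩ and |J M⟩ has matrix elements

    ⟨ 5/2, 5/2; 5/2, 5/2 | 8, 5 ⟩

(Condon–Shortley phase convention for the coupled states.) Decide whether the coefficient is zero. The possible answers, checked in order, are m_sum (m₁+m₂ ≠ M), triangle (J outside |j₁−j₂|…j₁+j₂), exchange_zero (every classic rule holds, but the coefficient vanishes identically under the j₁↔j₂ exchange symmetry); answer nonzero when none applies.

m-sum: m₁+m₂ = 5/2+5/2 = 5, M = 5  ✓
triangle: need |j₁−j₂| ≤ J ≤ j₁+j₂, i.e. J ∈ [0, 5]; J = 8 is outside ✗ ⇒ coefficient is 0

triangle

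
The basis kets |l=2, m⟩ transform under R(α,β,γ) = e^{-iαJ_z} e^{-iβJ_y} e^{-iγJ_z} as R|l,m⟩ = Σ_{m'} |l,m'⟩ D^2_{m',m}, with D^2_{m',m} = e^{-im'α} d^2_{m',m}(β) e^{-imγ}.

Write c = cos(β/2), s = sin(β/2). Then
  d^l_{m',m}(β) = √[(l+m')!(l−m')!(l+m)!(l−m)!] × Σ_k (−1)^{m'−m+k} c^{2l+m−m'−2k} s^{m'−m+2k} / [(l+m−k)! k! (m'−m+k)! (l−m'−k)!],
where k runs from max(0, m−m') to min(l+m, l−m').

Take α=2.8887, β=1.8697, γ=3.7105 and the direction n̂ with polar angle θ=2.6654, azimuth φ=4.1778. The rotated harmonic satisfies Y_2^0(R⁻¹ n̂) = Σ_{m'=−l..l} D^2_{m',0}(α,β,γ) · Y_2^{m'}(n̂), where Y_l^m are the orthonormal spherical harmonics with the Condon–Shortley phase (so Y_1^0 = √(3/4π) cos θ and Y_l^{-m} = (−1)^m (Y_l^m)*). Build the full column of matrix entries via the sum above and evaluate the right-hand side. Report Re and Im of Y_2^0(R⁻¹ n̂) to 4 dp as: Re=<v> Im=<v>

Need the full column D^2_{m',0} for m'=−2..2 at α=2.8887, β=1.8697, γ=3.7105.
cos(β/2)=0.593939, sin(β/2)=0.804510
d^2_{-2,0}: single k=2 term ⇒ +0.559271;  D = +0.489247-0.270964i
d^2_{-1,0}: k∈[1..2] ⇒ +0.412889 -0.757551 = -0.344662;  D = +0.333700-0.086236i
d^2_{0,0}: k∈[0..2] ⇒ +0.124442 -0.913286 +0.418915 = -0.369929;  D = -0.369929+0.000000i
d^2_{1,0}: k∈[0..1] ⇒ -0.412889 +0.757551 = +0.344662;  D = -0.333700-0.086236i
d^2_{2,0}: single k=0 term ⇒ +0.559271;  D = +0.489247+0.270964i
Y_2^{m'}(θ=2.6654,φ=4.1778) and Σ D·Y over m':
  (+0.4892-0.2710i)·(-0.0390-0.0712i)  (+0.3337-0.0862i)·(+0.1604-0.2708i)  (-0.3699+0.0000i)·(+0.4320+0.0000i)  (-0.3337-0.0862i)·(-0.1604-0.2708i)  (+0.4892+0.2710i)·(-0.0390+0.0712i)
Y_2^0(R⁻¹ n̂) = -0.176243+0.000000i

Re=-0.1762 Im=0.0000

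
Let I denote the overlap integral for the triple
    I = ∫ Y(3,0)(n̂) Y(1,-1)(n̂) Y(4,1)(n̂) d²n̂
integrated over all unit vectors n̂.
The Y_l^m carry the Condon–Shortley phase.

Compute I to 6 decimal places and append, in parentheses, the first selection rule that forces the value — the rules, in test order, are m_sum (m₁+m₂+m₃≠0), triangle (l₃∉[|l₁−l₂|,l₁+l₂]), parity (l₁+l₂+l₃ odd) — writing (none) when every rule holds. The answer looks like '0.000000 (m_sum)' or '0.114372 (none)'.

Checks pass: Σm=0; 8 even; l₃=4∈[2,4].
(2·3+1)(2·1+1)(2·4+1) = 189
Δ: 0! 6! 2! / 9! → 1/252
sum: t=0:+1/36 = 1/36
3j²(3 1 4; 0 0 0) = Δ·Π!·Σ² = 4/63  (sign +1)
sum: t=0:+1/72 = 1/72
3j²(3 1 4; 0 -1 1) = Δ·Π!·Σ² = 5/126  (sign -1)
combine: 4πI² = 189·4/63·5/126 = 10/21
take √, sign -1: I = -0.19466390
No selection rule forces the value: the integral is nonzero (none).

-0.194664 (none)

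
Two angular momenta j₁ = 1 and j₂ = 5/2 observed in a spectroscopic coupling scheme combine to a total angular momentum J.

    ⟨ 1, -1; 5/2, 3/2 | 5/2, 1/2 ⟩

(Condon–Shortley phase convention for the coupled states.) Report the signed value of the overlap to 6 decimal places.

j₁+j₂−J=1  J+j₁−j₂=1  J−j₁+j₂=4  j₁+j₂+J+1=7
(j₁±m₁, j₂±m₂, J±M) = (0,2,4,1,3,2)
P² = 576/35
sum k=1..1:
  [1] −1/6 = -1/6
S = -1/6
C² = P²·S² = 16/35 ; C = -0.676123

-0.676123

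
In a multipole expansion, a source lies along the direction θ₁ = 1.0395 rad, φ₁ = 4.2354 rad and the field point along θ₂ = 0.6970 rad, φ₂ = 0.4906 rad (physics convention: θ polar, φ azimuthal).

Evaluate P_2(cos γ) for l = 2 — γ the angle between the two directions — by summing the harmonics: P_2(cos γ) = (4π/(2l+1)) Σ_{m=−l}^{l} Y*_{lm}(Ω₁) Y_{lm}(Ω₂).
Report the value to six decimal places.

-0.493211

Expand P_2 via completeness: Σ_{m} conj(Y_{2,m}) at Ω₁ times Y_{2,m} at Ω₂ —
  m=-2: Y*=-0.16608 + 0.23421j  Y=0.08850 - 0.13230j  product 0.01629 + 0.04270j
  m=-1: Y*=-0.15493 - 0.29979j  Y=0.33540 - 0.17916j  product -0.10567 - 0.07279j
  m=+0: Y*=-0.07251 + 0.00000j  Y=0.24090 + 0.00000j  product -0.01747 + 0.00000j
  m=+1: Y*=0.15493 - 0.29979j  Y=-0.33540 - 0.17916j  product -0.10567 + 0.07279j
  m=+2: Y*=-0.16608 - 0.23421j  Y=0.08850 + 0.13230j  product 0.01629 - 0.04270j
Accumulated sum -0.19624 + 0.00000j; after 4π/(2l+1) scaling, -0.49321 + 0.00000j ⇒ P_2 = -0.493211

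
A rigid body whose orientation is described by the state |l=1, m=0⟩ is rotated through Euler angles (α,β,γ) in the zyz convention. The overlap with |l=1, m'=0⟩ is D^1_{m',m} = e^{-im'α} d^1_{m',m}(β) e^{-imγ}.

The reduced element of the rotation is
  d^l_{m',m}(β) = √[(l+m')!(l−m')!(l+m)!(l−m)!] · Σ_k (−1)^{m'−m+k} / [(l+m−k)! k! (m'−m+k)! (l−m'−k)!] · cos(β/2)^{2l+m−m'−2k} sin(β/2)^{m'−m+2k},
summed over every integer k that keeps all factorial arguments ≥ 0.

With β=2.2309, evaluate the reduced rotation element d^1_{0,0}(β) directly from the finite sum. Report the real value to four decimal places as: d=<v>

d^1_{0,0}(β=2.2309) via the finite sum:
Half-angle: c=0.439773, s=0.898109. N=√(1·1·1·1)=1.000000
Admissible k: 0..1 (factorial args all ≥0)
  k=0: (−1)^0·1.0000/(1)·0.4398^2·0.8981^0 = +0.193401
  k=1: (−1)^1·1.0000/(1)·0.4398^0·0.8981^2 = -0.806599
d^1_{0,0}(2.2309) = +0.193401 -0.806599 = -0.613199

d=-0.6132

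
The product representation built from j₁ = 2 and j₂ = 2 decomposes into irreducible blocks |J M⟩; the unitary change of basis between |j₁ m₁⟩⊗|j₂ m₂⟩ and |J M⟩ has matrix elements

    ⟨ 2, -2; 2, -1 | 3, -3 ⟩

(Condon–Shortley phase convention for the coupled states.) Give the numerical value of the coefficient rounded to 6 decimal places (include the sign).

−√(1/2) = -0.707107

j₁+j₂−J=1  J+j₁−j₂=3  J−j₁+j₂=3  j₁+j₂+J+1=8
(j₁±m₁, j₂±m₂, J±M) = (0,4,1,3,0,6)
P² = 648
sum k=1..1:
  [1] −1/36 = -1/36
S = -1/36
C² = P²·S² = 1/2 ; C = -0.707107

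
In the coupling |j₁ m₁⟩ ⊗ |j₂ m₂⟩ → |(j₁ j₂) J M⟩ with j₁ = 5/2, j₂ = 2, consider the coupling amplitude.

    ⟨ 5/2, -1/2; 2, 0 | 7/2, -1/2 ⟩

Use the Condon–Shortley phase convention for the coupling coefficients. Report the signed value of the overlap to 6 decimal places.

−√(4/105) = -0.195180

triangle: 1!*4!*3!/9! = 144/362880
(j±m)!: 2!*3!*2!*2!*3!*4! = 6912
prefactor² = (2J+1)*Δ*N² = 768/35
  k=0: +1/(0!*1!*3!*2!*1!*1!) = 1/12
  k=1: −1/(1!*0!*2!*1!*2!*2!) = -1/8
Σ = -1/24  ⇒  CG² = 768/35*(-1/24)² = 4/105
CG = −√(4/105) = -0.195180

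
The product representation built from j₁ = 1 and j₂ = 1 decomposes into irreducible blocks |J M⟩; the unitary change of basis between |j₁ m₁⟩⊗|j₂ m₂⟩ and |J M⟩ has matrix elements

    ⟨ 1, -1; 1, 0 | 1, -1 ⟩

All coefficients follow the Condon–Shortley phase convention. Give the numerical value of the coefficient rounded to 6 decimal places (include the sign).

triangle: 1!×1!×1!/4! = 1/24
(j±m)!: 0!×2!×1!×1!×0!×2! = 4
prefactor² = (2J+1)×Δ×N² = 1/2
  k=1: −1/(1!×0!×1!×0!×0!×1!) = -1
Σ = -1  ⇒  CG² = 1/2×(-1)² = 1/2
CG = −√(1/2) = -0.707107

−√(1/2) ≈ -0.707107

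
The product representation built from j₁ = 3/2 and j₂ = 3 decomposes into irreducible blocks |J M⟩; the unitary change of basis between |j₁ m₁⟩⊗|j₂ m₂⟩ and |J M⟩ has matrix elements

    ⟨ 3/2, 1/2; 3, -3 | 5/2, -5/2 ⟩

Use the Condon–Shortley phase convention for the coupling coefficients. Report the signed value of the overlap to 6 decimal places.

√[6·2!1!4!/8! · 2!1!0!6!0!5!] = √(8640/7)
  +(−1)^0/∏(0,2,1,0,0,4)! = 1/48  (running 1/48)
⟨..|..⟩ = √(8640/7)·(1/48) = +0.731925

+0.731925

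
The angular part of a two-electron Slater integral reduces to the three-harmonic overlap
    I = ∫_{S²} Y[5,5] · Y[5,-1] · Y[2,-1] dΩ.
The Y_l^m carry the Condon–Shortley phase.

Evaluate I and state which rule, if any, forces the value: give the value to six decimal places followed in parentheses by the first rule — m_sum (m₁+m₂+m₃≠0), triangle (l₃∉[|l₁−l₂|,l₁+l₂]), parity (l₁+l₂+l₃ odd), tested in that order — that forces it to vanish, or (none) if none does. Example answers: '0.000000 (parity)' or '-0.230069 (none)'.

5 − 1 − 1 = 3 ≠ 0: azimuthal integral kills it; I = 0

0.000000 (m_sum)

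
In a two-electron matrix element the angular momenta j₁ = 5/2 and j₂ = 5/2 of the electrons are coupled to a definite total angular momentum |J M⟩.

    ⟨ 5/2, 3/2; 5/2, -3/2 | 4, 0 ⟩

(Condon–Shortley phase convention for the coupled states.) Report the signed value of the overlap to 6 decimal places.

triangle: 1!×4!×4!/10! = 576/3628800
(j±m)!: 4!×1!×1!×4!×4!×4! = 331776
prefactor² = (2J+1)×Δ×N² = 82944/175
  k=0: +1/(0!×1!×1!×1!×3!×3!) = 1/36
  k=1: −1/(1!×0!×0!×0!×4!×4!) = -1/576
Σ = 5/192  ⇒  CG² = 82944/175×(5/192)² = 9/28
CG = +√(9/28) = +0.566947

+0.566947  (= +√(9/28))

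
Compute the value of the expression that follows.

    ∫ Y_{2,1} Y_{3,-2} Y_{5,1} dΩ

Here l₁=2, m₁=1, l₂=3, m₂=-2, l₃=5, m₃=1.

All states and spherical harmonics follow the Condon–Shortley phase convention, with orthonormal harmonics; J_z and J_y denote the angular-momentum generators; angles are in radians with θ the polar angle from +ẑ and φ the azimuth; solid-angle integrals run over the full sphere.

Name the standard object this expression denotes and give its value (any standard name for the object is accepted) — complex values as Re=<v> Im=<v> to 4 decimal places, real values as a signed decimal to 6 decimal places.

Gaunt coefficient, -0.117387

This is a Gaunt coefficient — the integral of a triple product of spherical harmonics over the sphere.
m-sum 0 ✓  L=10 even ✓  1≤5≤5 ✓
Π(2lᵢ+1) = 5×7×11 = 385
triangle coeff Δ(2,3,5) = 1/2310
Σ_t [0,0]: t=0:+1/144 = 1/144
(3j)²=10/231 [(2 3 5; 0 0 0)], sign=-1
Σ_t [0,0]: t=0:+1/720 = 1/720
(3j)²=4/385 [(2 3 5; 1 -2 1)], sign=+1
⇒ 4πI² = 40/231
I = (-1)√(40/231/(4π)) = -0.11738675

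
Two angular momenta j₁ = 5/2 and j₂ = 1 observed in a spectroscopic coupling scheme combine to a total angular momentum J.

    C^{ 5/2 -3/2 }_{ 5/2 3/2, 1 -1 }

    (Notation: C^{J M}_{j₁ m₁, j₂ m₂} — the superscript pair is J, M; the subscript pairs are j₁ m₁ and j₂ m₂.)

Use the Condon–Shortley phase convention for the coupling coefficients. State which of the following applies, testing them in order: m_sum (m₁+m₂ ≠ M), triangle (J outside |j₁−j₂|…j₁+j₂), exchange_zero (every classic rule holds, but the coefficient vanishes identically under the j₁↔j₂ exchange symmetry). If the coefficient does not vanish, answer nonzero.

m_sum

m-sum: m₁+m₂ = 3/2+(-1) = 1/2, M = -3/2  ✗ ⇒ coefficient is 0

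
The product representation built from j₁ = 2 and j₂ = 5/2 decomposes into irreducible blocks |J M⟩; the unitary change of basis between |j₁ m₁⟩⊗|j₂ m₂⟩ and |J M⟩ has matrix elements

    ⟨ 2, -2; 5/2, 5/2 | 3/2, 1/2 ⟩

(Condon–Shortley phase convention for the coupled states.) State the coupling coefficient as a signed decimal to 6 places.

-0.617213

j₁+j₂−J=3  J+j₁−j₂=1  J−j₁+j₂=2  j₁+j₂+J+1=7
(j₁±m₁, j₂±m₂, J±M) = (0,4,5,0,2,1)
P² = 384/7
sum k=3..3:
  [3] −1/12 = -1/12
S = -1/12
C² = P²·S² = 8/21 ; C = -0.617213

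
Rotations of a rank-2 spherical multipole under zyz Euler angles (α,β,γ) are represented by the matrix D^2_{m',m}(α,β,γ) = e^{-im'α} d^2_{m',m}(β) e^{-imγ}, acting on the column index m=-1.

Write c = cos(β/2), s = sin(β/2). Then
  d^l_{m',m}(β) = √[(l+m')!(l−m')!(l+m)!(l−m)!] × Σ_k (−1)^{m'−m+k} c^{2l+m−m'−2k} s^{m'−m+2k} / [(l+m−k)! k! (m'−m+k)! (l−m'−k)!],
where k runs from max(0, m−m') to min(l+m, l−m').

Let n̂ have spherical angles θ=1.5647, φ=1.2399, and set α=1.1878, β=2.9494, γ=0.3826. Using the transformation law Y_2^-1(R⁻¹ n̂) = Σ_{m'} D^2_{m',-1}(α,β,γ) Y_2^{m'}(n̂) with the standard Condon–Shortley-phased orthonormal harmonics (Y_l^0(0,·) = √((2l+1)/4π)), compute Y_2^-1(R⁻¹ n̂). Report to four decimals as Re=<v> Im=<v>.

Need the full column D^2_{m',-1} for m'=−2..2 at α=1.1878, β=2.9494, γ=0.3826.
cos(β/2)=0.095948, sin(β/2)=0.995386
d^2_{-2,-1}: single k=1 term ⇒ +0.001758;  D = -0.001631+0.000658i
d^2_{-1,-1}: k∈[0..1] ⇒ +0.000085 -0.027364 = -0.027279;  D = -0.000011-0.027279i
d^2_{0,-1}: k∈[0..1] ⇒ -0.002154 +0.231787 = +0.229633;  D = +0.213030+0.085730i
d^2_{1,-1}: k∈[0..1] ⇒ +0.027364 -0.981673 = -0.954308;  D = -0.661304+0.688027i
d^2_{2,-1}: single k=0 term ⇒ -0.189253;  D = +0.077551+0.172634i
Y_2^{m'}(θ=1.5647,φ=1.2399) and Σ D·Y over m':
  (-0.0016+0.0007i)·(-0.3047-0.2374i)  (-0.0000-0.0273i)·(+0.0015-0.0045i)  (+0.2130+0.0857i)·(-0.3154+0.0000i)  (-0.6613+0.6880i)·(-0.0015-0.0045i)  (+0.0776+0.1726i)·(-0.3047+0.2374i)
Y_2^-1(R⁻¹ n̂) = -0.127181-0.059194i

Re=-0.1272 Im=-0.0592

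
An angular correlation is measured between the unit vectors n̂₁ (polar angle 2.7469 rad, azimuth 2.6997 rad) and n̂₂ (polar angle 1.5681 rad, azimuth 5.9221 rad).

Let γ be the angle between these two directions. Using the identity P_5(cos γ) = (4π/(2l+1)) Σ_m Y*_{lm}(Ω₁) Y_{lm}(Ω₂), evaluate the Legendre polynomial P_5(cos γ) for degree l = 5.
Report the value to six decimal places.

Term-by-term m-sum for l=5 (normalisation 4π/11 = 1.142397):
  m=-5: (0.002326, 0.003133) × (-0.107901, 0.451407) = (-0.001665, 0.000712)  (running Σ = (-0.001665, 0.000712))
  m=-4: (0.005791, 0.029049) × (0.000499, 0.003926) = (-0.000111, 0.000037)  (running Σ = (-0.001776, 0.000749))
  m=-3: (-0.031833, 0.127255) × (-0.162046, -0.305614) = (0.044049, -0.010893)  (running Σ = (0.042273, -0.010144))
  m=-2: (-0.228343, 0.278358) × (-0.003429, -0.003021) = (0.001624, -0.000265)  (running Σ = (0.043897, -0.010408))
  m=-1: (-0.480824, 0.227475) × (0.299596, 0.113140) = (-0.169790, 0.013750)  (running Σ = (-0.125893, 0.003342))
  m=0: (-0.118454, -0.000000) × (0.004730, 0.000000) = (-0.000560, -0.000000)  (running Σ = (-0.126453, 0.003342))
  m=1: (0.480824, 0.227475) × (-0.299596, 0.113140) = (-0.169790, -0.013750)  (running Σ = (-0.296243, -0.010408))
  m=2: (-0.228343, -0.278358) × (-0.003429, 0.003021) = (0.001624, 0.000265)  (running Σ = (-0.294619, -0.010144))
  m=3: (0.031833, 0.127255) × (0.162046, -0.305614) = (0.044049, 0.010893)  (running Σ = (-0.250570, 0.000749))
  m=4: (0.005791, -0.029049) × (0.000499, -0.003926) = (-0.000111, -0.000037)  (running Σ = (-0.250681, 0.000712))
  m=5: (-0.002326, 0.003133) × (0.107901, 0.451407) = (-0.001665, -0.000712)  (running Σ = (-0.252346, -0.000000))
Accumulated sum (-0.252346, -0.000000); after 4π/(2l+1) scaling, (-0.288280, -0.000000) ⇒ P_5 = -0.288280

-0.288280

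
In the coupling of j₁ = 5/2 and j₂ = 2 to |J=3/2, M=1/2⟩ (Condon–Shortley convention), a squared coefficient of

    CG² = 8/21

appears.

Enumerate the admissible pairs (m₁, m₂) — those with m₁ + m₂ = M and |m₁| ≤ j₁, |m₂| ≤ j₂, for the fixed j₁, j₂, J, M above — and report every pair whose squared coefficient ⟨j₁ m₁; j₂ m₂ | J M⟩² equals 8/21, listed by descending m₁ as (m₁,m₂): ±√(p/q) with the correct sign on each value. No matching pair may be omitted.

(5/2,-2): +√(8/21)

Admissible pairs with m₁+m₂ = M = 1/2: (-3/2,2), (-1/2,1), (1/2,0), (3/2,-1), (5/2,-2)
  (m₁,m₂)=(5/2,-2): CG² = 8/21, CG = +√(8/21)   ← matches the target
  (m₁,m₂)=(3/2,-1): CG² = 2/105, CG = −√(2/105)
  (m₁,m₂)=(1/2,0): CG² = 2/35, CG = −√(2/35)
  (m₁,m₂)=(-1/2,1): CG² = 5/21, CG = +√(5/21)
  (m₁,m₂)=(-3/2,2): CG² = 32/105, CG = −√(32/105)
Pairs with CG² = 8/21: (5/2,-2): +√(8/21)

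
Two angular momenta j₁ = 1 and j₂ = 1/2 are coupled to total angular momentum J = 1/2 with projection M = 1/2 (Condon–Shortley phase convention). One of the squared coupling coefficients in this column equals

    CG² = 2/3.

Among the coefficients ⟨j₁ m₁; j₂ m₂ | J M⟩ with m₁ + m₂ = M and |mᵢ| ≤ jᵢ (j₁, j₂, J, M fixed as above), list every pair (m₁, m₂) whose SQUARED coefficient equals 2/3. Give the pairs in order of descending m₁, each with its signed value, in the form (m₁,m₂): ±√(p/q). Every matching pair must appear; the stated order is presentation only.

(1,-1/2): +√(2/3)

Admissible pairs with m₁+m₂ = M = 1/2: (0,1/2), (1,-1/2)
  (m₁,m₂)=(1,-1/2): CG² = 2/3, CG = +√(2/3)   ← matches the target
  (m₁,m₂)=(0,1/2): CG² = 1/3, CG = −√(1/3)
Pairs with CG² = 2/3: (1,-1/2): +√(2/3)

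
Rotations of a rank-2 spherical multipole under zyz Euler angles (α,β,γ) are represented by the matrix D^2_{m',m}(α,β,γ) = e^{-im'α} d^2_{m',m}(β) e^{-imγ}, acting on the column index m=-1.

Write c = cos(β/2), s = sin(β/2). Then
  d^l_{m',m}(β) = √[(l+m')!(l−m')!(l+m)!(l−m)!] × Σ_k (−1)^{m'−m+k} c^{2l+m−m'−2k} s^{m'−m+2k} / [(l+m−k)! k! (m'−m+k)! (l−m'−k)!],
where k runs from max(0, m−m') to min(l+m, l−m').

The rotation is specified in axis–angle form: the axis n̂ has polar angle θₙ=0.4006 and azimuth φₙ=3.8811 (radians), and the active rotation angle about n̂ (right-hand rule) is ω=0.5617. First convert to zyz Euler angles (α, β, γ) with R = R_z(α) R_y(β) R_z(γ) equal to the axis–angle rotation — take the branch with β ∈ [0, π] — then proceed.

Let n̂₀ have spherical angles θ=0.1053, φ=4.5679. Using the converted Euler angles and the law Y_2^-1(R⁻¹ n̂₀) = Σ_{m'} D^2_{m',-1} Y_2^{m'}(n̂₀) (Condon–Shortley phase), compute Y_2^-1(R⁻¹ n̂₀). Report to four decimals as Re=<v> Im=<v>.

Re=0.0249 Im=0.2017

Axis–angle → zyz. n̂ = (sinθₙcosφₙ, sinθₙsinφₙ, cosθₙ) = (-0.288111, -0.262811, +0.920827), ω = 0.5617.
R = I cosω + sinω [n̂]ₓ + (1−cosω) n̂n̂ᵀ gives
  R = [+0.859105, -0.478822, -0.180743; +0.502090, +0.856963, +0.116272; +0.099217, -0.190639, +0.976633]
β = atan2(√(R₁₃²+R₂₃²), R₃₃) = 0.216602; α = atan2(R₂₃, R₁₃) mod 2π = 2.569943; γ = atan2(R₃₂, −R₃₁) mod 2π = 4.232521
Need the full column D^2_{m',-1} for m'=−2..2 at α=2.5699, β=0.2166, γ=4.2325.
cos(β/2)=0.994141, sin(β/2)=0.108089
d^2_{-2,-1}: single k=1 term ⇒ +0.212401;  D = -0.212110+0.011119i
d^2_{-1,-1}: k∈[0..1] ⇒ +0.976770 -0.034640 = +0.942130;  D = +0.817936+0.467536i
d^2_{0,-1}: k∈[0..1] ⇒ -0.260137 +0.003075 = -0.257062;  D = +0.118676+0.228028i
d^2_{1,-1}: k∈[0..1] ⇒ +0.034640 -0.000136 = +0.034504;  D = -0.003162+0.034359i
d^2_{2,-1}: single k=0 term ⇒ -0.002511;  D = -0.001546+0.001978i
Y_2^{m'}(θ=0.1053,φ=4.5679) and Σ D·Y over m':
  (-0.2121+0.0111i)·(-0.0041-0.0012i)  (+0.8179+0.4675i)·(-0.0116+0.0799i)  (+0.1187+0.2280i)·(+0.6203+0.0000i)  (-0.0032+0.0344i)·(+0.0116+0.0799i)  (-0.0015+0.0020i)·(-0.0041+0.0012i)
Y_2^-1(R⁻¹ n̂) = +0.024851+0.201726i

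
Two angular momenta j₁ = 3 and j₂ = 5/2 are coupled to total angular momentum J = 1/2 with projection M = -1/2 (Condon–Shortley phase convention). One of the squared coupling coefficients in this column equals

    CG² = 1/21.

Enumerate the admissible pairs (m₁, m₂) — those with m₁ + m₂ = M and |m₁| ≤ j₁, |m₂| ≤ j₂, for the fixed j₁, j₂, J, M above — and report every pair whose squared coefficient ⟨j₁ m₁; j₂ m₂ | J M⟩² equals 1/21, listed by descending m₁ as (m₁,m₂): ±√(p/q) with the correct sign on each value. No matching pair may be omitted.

(2,-5/2): +√(1/21)

Admissible pairs with m₁+m₂ = M = -1/2: (-3,5/2), (-2,3/2), (-1,1/2), (0,-1/2), (1,-3/2), (2,-5/2)
  (m₁,m₂)=(2,-5/2): CG² = 1/21, CG = +√(1/21)   ← matches the target
  (m₁,m₂)=(1,-3/2): CG² = 2/21, CG = −√(2/21)
  (m₁,m₂)=(0,-1/2): CG² = 1/7, CG = +√(1/7)
  (m₁,m₂)=(-1,1/2): CG² = 4/21, CG = −√(4/21)
  (m₁,m₂)=(-2,3/2): CG² = 5/21, CG = +√(5/21)
  (m₁,m₂)=(-3,5/2): CG² = 2/7, CG = −√(2/7)
Pairs with CG² = 1/21: (2,-5/2): +√(1/21)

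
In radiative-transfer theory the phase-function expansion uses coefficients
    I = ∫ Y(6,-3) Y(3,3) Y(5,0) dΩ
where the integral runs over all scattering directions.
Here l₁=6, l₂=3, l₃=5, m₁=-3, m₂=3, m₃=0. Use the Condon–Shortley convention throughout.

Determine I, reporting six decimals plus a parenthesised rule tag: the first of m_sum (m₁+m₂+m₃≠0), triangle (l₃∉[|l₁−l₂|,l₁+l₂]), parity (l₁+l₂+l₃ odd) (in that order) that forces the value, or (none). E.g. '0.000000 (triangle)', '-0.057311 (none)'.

Checks pass: Σm=0; 14 even; l₃=5∈[3,9].
(2·6+1)(2·3+1)(2·5+1) = 1001
Δ: 4! 8! 2! / 15! → 1/675675
sum: t=1:−1/8640 t=2:+1/2304 t=3:−1/8640 = 7/34560
3j²(6 3 5; 0 0 0) = Δ·Π!·Σ² = 7/429  (sign -1)
sum: t=4:+1/34560 = 1/34560
3j²(6 3 5; -3 3 0) = Δ·Π!·Σ² = 4/143  (sign -1)
combine: 4πI² = 1001·7/429·4/143 = 196/429
take √, sign +1: I = 0.19067531
No selection rule forces the value: the integral is nonzero (none).

0.190675 (none)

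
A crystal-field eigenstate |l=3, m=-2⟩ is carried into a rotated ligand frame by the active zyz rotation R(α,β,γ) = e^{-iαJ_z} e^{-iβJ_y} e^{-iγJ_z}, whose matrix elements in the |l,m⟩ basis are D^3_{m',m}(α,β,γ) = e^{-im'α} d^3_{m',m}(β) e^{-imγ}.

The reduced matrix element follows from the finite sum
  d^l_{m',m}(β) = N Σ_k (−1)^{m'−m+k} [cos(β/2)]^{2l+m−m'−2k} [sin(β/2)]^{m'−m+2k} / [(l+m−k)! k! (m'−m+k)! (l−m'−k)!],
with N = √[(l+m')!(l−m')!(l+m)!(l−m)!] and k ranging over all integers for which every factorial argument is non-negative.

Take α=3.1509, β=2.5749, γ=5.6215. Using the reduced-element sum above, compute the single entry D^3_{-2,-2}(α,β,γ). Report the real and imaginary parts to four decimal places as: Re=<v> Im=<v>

D^3_{-2,-2}(3.1509,2.5749,5.6215) = e^{-i·-2·3.1509}·d^3_{-2,-2}(2.5749)·e^{-i·-2·5.6215}. Compute d first:
Half-angle: c=0.279570, s=0.960125. N=√(1·120·1·120)=120.000000
k∈{0,1} keeps every argument non-negative
  k=0: (−1)^0·120.0000/(120)·0.2796^6·0.9601^0 = +0.000477
  k=1: (−1)^1·120.0000/(24)·0.2796^4·0.9601^2 = -0.028157
d^3_{-2,-2}(2.5749) = +0.000477 -0.028157 = -0.027680
Attach z-rotation phases: D = e^{-i(-2)(3.1509)}·(-0.027680)·e^{-i(-2)(5.6215)} = -0.007277+0.026706i

Re=-0.0073 Im=0.0267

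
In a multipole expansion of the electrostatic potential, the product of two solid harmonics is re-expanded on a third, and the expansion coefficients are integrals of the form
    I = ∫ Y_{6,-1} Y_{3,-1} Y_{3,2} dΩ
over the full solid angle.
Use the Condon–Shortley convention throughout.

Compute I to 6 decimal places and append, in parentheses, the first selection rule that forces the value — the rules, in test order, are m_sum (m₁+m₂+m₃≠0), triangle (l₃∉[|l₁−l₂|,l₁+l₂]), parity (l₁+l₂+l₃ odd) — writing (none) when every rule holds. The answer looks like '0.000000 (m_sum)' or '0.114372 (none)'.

m-sum 0 ✓  L=12 even ✓  3≤3≤9 ✓
Π(2lᵢ+1) = 13×7×7 = 637
triangle coeff Δ(6,3,3) = 1/12012
Σ_t [3,3]: t=3:−1/1296 = -1/1296
(3j)²=100/3003 [(6 3 3; 0 0 0)], sign=+1
Σ_t [2,2]: t=2:+1/5760 = 1/5760
(3j)²=5/572 [(6 3 3; -1 -1 2)], sign=-1
⇒ 4πI² = 875/4719
I = (-1)√(875/4719/(4π)) = -0.12147142
No selection rule forces the value: the integral is nonzero (none).

-0.121471 (none)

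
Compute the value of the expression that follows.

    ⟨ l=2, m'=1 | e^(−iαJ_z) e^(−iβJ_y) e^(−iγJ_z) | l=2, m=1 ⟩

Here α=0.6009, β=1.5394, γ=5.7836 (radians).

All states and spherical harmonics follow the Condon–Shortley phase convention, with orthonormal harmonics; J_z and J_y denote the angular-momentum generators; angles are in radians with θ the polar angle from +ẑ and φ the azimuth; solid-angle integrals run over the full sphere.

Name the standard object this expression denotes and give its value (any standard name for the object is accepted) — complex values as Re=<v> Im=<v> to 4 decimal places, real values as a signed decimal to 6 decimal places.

This is a Wigner D-matrix element — the rotation-matrix element ⟨l m'| R(α,β,γ) |l m⟩ in the angular-momentum basis.
Split into d^2_{1,1}(β=1.5394) × two z-phases.
c=cos(1.539400/2)=0.718119, s=sin(1.539400/2)=0.695920; N=√[6·1·6·1]=6.000000
The bounds max(0,m−m')=0 and min(l+m,l−m')=1 give 2 terms
  k=0: (−1)^0·6.0000/(6)·0.7181^4·0.6959^0 = +0.265942
  k=1: (−1)^1·6.0000/(2)·0.7181^2·0.6959^2 = -0.749261
d^2_{1,1}(1.5394) = +0.265942 -0.749261 = -0.483319
D = (+0.824827-0.565385i)·(-0.483319)·(+0.877781+0.479062i) = -0.480841+0.048884i

Wigner D-matrix element, Re=-0.4808 Im=0.0489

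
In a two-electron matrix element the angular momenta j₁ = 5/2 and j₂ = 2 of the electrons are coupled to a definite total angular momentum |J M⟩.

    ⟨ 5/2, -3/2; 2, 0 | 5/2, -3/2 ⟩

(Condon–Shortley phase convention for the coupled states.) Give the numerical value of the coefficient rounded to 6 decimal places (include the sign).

-0.119523  (= −√(1/70))

triangle: 2!·3!·2!/8! = 24/40320
(j±m)!: 1!·4!·2!·2!·1!·4! = 2304
prefactor² = (2J+1)·Δ·N² = 288/35
  k=1: −1/(1!·1!·3!·1!·0!·1!) = -1/6
  k=2: +1/(2!·0!·2!·0!·1!·2!) = 1/8
Σ = -1/24  ⇒  CG² = 288/35·(-1/24)² = 1/70
CG = −√(1/70) = -0.119523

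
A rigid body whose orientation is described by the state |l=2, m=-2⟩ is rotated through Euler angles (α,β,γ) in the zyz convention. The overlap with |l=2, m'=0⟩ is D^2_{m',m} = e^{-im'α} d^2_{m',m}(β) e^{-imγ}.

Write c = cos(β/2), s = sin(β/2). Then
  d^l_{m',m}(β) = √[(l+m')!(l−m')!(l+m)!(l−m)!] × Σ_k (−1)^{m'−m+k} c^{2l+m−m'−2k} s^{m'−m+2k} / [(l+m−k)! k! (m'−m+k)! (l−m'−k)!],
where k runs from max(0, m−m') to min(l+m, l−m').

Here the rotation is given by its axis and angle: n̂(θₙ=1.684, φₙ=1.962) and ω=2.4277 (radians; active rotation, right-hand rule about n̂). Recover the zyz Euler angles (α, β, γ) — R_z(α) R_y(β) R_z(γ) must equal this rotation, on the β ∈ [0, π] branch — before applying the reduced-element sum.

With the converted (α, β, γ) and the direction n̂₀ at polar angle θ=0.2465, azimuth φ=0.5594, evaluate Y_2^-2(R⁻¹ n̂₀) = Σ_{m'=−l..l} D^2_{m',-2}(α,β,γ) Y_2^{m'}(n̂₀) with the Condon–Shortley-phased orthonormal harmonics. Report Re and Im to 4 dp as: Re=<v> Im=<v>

Axis–angle → zyz. n̂ = (sinθₙcosφₙ, sinθₙsinφₙ, cosθₙ) = (-0.378861, +0.918534, -0.112962), ω = 2.4277.
R = I cosω + sinω [n̂]ₓ + (1−cosω) n̂n̂ᵀ gives
  R = [-0.503796, -0.537053, +0.676582; -0.684984, +0.725573, +0.065888; -0.526295, -0.430254, -0.733414]
β = atan2(√(R₁₃²+R₂₃²), R₃₃) = 2.394127; α = atan2(R₂₃, R₁₃) mod 2π = 0.097078; γ = atan2(R₃₂, −R₃₁) mod 2π = 5.597856
Need the full column D^2_{m',-2} for m'=−2..2 at α=0.0971, β=2.3941, γ=5.5979.
cos(β/2)=0.365093, sin(β/2)=0.930971
d^2_{-2,-2}: single k=0 term ⇒ +0.017767;  D = +0.006825-0.016404i
d^2_{-1,-2}: single k=0 term ⇒ -0.090610;  D = -0.026536+0.086638i
d^2_{0,-2}: single k=0 term ⇒ +0.282980;  D = +0.056257-0.277331i
d^2_{1,-2}: single k=0 term ⇒ -0.589172;  D = -0.060612+0.586046i
d^2_{2,-2}: single k=0 term ⇒ +0.751181;  D = +0.004493-0.751167i
Y_2^{m'}(θ=0.2465,φ=0.5594) and Σ D·Y over m':
  (+0.0068-0.0164i)·(+0.0100-0.0207i)  (-0.0265+0.0866i)·(+0.1549-0.0970i)  (+0.0563-0.2773i)·(+0.5744+0.0000i)  (-0.0606+0.5860i)·(-0.1549-0.0970i)  (+0.0045-0.7512i)·(+0.0100+0.0207i)
Y_2^-2(R⁻¹ n̂) = +0.118173-0.235998i

Re=0.1182 Im=-0.2360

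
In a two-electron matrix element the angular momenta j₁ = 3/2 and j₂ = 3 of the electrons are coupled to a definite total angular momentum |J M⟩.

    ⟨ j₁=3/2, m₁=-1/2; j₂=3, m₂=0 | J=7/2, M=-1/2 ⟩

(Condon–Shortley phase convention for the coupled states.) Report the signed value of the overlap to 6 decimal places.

√[8·1!2!5!/9! · 1!2!3!3!3!4!] = √(384/7)
  +(−1)^0/∏(0,1,2,3,0,2)! = 1/24  (running 1/24)
  +(−1)^1/∏(1,0,1,2,1,3)! = -1/12  (running -1/24)
⟨..|..⟩ = √(384/7)·(-1/24) = -0.308607

-0.308607  (= −√(2/21))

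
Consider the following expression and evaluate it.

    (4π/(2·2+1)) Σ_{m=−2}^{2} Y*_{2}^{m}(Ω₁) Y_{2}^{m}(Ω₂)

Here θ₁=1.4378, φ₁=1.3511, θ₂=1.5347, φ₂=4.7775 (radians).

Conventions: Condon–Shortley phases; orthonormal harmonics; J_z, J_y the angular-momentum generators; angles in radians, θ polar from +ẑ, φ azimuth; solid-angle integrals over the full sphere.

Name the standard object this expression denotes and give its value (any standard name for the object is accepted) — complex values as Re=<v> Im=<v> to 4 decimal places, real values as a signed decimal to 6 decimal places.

Legendre polynomial (addition theorem), +0.841907

This sum is the spherical-harmonic addition theorem: it equals the Legendre polynomial P_l(cos γ) of the angle γ between the two directions.
Addition theorem: P_2(cos γ) = (4π/5) Σ_m Y*_{lm}(Ω₁) Y_{lm}(Ω₂), m = −2…2:
  [-2]  conj(Y_{2,-2})(Ω₁) = (-0.343435, 0.161428) ; Y_{2,-2}(Ω₂) = (-0.382505, 0.050094) ; Δ = (0.123279, -0.078951)
  [-1]  conj(Y_{2,-1})(Ω₁) = (0.022129, 0.099098) ; Y_{2,-1}(Ω₂) = (0.001813, 0.027803) ; Δ = (-0.002715, 0.000795)
  [+0]  conj(Y_{2,0})(Ω₁) = (-0.298754, -0.000000) ; Y_{2,0}(Ω₂) = (-0.314159, 0.000000) ; Δ = (0.093856, 0.000000)
  [+1]  conj(Y_{2,1})(Ω₁) = (-0.022129, 0.099098) ; Y_{2,1}(Ω₂) = (-0.001813, 0.027803) ; Δ = (-0.002715, -0.000795)
  [+2]  conj(Y_{2,2})(Ω₁) = (-0.343435, -0.161428) ; Y_{2,2}(Ω₂) = (-0.382505, -0.050094) ; Δ = (0.123279, 0.078951)
Accumulated sum (0.334984, 0.000000); after 4π/(2l+1) scaling, (0.841907, 0.000000) ⇒ P_2 = 0.841907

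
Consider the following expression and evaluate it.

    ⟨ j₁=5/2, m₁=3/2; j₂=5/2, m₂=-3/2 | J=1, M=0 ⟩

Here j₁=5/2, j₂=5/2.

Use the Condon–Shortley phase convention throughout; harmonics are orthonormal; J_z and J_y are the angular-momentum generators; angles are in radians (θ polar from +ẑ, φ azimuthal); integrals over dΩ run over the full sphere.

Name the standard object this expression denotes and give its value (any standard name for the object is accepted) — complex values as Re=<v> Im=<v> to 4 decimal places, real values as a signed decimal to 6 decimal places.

This is a Clebsch–Gordan (vector-coupling) coefficient.
triangle: 4!×1!×1!/7! = 24/5040
(j±m)!: 4!×1!×1!×4!×1!×1! = 576
prefactor² = (2J+1)×Δ×N² = 288/35
  k=0: +1/(0!×4!×1!×1!×0!×0!) = 1/24
  k=1: −1/(1!×3!×0!×0!×1!×1!) = -1/6
Σ = -1/8  ⇒  CG² = 288/35×(-1/8)² = 9/70
CG = −√(9/70) = -0.358569

Clebsch–Gordan coefficient, −√(9/70) ≈ -0.358569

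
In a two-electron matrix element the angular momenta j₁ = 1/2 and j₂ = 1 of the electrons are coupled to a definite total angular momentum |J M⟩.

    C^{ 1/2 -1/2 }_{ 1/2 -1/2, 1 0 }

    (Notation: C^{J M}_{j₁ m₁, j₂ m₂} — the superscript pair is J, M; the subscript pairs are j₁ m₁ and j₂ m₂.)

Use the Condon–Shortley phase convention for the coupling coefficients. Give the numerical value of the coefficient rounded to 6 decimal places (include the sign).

√[2·1!0!1!/3! · 0!1!1!1!0!1!] = √(1/3)
  +(−1)^1/∏(1,0,0,0,0,1)! = -1  (running -1)
⟨..|..⟩ = √(1/3)·(-1) = -0.577350

−√(1/3) = -0.577350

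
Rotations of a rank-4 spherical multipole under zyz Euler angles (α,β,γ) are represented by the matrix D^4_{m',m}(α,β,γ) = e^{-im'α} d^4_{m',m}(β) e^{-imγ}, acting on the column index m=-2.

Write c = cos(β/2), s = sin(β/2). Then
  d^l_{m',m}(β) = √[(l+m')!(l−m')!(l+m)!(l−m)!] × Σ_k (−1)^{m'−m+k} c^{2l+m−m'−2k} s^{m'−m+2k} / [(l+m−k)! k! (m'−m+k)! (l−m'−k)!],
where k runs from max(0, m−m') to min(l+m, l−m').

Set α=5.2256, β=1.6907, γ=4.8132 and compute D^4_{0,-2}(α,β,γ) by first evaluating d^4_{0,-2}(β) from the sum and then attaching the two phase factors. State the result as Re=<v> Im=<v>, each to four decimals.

D^4_{0,-2}(5.2256,1.6907,4.8132) = e^{-i·0·5.2256}·d^4_{0,-2}(1.6907)·e^{-i·-2·4.8132}. Compute d first:
With c≡cos(β/2)=0.663469 and s≡sin(β/2)=0.748203, N=[24·24·2·720]^{1/2}=910.735966
The bounds max(0,m−m')=0 and min(l+m,l−m')=2 give 3 terms
  k=0: (−1)^2·910.7360/(96)·0.6635^6·0.7482^2 = +0.452987
  k=1: (−1)^3·910.7360/(36)·0.6635^4·0.7482^4 = -1.536216
  k=2: (−1)^4·910.7360/(96)·0.6635^2·0.7482^6 = +0.732624
d^4_{0,-2}(1.6907) = +0.452987 -1.536216 +0.732624 = -0.350605
D = (+1.000000+0.000000i)·(-0.350605)·(-0.979743-0.200259i) = +0.343503+0.070212i

Re=0.3435 Im=0.0702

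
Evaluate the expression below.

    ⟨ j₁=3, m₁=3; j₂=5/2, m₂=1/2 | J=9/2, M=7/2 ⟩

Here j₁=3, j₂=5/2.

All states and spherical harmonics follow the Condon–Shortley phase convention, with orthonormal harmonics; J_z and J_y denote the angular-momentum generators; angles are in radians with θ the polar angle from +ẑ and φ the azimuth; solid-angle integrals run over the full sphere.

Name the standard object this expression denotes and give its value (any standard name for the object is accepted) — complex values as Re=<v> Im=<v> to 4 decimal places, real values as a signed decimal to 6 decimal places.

This is a Clebsch–Gordan (vector-coupling) coefficient.
j₁+j₂−J=1  J+j₁−j₂=5  J−j₁+j₂=4  j₁+j₂+J+1=11
(j₁±m₁, j₂±m₂, J±M) = (6,0,3,2,8,1)
P² = 2764800/11
sum k=0..0:
  [0] +1/720 = 1/720
S = 1/720
C² = P²·S² = 16/33 ; C = +0.696311

Clebsch–Gordan coefficient, +√(16/33) ≈ +0.696311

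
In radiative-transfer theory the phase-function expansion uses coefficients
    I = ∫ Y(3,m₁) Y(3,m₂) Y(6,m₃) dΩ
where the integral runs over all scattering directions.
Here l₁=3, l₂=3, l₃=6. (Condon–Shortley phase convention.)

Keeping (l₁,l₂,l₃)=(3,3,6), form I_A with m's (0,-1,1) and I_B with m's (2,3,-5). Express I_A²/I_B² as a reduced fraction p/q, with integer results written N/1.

25/33

l's match ⇒ only the (l;m) 3-j factors differ between A and B.
A: triangle coeff Δ(3,3,6) = 1/12012; Σ_t [0,0]: t=0:+1/1728 = 1/1728; (3j)²=25/858 [(3 3 6; 0 -1 1)], sign=-1
B: triangle coeff Δ(3,3,6) = 1/12012; Σ_t [0,0]: t=0:+1/86400 = 1/86400; (3j)²=1/26 [(3 3 6; 2 3 -5)], sign=-1
I_A²/I_B² = (25/858)/(1/26) = 25/33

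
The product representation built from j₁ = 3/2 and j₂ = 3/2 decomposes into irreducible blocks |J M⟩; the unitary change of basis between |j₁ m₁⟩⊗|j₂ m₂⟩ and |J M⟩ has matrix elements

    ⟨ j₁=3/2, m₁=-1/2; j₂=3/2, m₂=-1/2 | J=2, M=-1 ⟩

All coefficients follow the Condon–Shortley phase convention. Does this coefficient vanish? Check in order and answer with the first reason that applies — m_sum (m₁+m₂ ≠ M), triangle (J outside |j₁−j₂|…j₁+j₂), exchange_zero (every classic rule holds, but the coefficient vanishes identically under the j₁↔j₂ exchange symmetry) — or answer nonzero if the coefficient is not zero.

exchange_zero

m-sum: m₁+m₂ = -1/2+(-1/2) = -1, M = -1  ✓
triangle: |j₁−j₂| = 0 ≤ J = 2 ≤ j₁+j₂ = 3  ✓
exchange: j₁=j₂ and m₁=m₂, and (−1)^(j₁+j₂−J) = (−1)^1 = −1 forces ⟨j₁m₁;j₂m₂|JM⟩ = −⟨j₂m₂;j₁m₁|JM⟩ = −⟨j₁m₁;j₂m₂|JM⟩ ⇒ the coefficient vanishes identically
Racah sum check: Σ_k collapses to 0 ⇒ CG = 0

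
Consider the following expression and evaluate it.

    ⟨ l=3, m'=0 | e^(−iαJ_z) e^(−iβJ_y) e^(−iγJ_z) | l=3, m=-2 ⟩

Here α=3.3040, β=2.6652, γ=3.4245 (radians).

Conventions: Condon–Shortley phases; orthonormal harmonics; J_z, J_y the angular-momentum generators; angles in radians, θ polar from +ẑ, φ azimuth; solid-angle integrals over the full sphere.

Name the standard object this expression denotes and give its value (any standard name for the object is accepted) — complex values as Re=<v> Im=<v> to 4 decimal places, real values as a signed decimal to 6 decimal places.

Wigner D-matrix element, Re=-0.2160 Im=-0.1372

This is a Wigner D-matrix element — the rotation-matrix element ⟨l m'| R(α,β,γ) |l m⟩ in the angular-momentum basis.
D^3_{0,-2}(3.3040,2.6652,3.4245) = e^{-i·0·3.3040}·d^3_{0,-2}(2.6652)·e^{-i·-2·3.4245}. Compute d first:
With c≡cos(β/2)=0.235950 and s≡sin(β/2)=0.971765, N=[6·6·1·120]^{1/2}=65.726707
The bounds max(0,m−m')=0 and min(l+m,l−m')=1 give 2 terms
  k=0: (−1)^2·65.7267/(12)·0.2360^4·0.9718^2 = +0.016031
  k=1: (−1)^3·65.7267/(12)·0.2360^2·0.9718^4 = -0.271924
d^3_{0,-2}(2.6652) = +0.016031 -0.271924 = -0.255892
Phases: e^{-i·(0)·3.3040}=+1.000000+0.000000i, e^{-i·(-2)·3.4245}=+0.844152+0.536104i ⇒ D=-0.216012-0.137185i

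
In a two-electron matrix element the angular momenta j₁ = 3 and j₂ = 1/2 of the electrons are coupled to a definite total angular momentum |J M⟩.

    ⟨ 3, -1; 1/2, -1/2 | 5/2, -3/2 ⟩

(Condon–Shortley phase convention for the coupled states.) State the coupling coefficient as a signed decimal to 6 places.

+0.534522  (= +√(2/7))

triangle: 1!*5!*0!/7! = 120/5040
(j±m)!: 2!*4!*0!*1!*1!*4! = 1152
prefactor² = (2J+1)*Δ*N² = 1152/7
  k=0: +1/(0!*1!*4!*0!*1!*0!) = 1/24
Σ = 1/24  ⇒  CG² = 1152/7*(1/24)² = 2/7
CG = +√(2/7) = +0.534522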